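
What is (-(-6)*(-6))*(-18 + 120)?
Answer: -3672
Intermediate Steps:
(-(-6)*(-6))*(-18 + 120) = -6*6*102 = -36*102 = -3672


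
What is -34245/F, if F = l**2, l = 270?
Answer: -761/1620 ≈ -0.46975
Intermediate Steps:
F = 72900 (F = 270**2 = 72900)
-34245/F = -34245/72900 = -34245*1/72900 = -761/1620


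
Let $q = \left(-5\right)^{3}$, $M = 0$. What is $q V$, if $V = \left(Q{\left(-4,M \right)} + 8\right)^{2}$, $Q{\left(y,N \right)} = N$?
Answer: $-8000$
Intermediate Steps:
$q = -125$
$V = 64$ ($V = \left(0 + 8\right)^{2} = 8^{2} = 64$)
$q V = \left(-125\right) 64 = -8000$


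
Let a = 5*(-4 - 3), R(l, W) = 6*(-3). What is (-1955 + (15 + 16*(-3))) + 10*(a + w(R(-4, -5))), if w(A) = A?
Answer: -2518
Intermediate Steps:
R(l, W) = -18
a = -35 (a = 5*(-7) = -35)
(-1955 + (15 + 16*(-3))) + 10*(a + w(R(-4, -5))) = (-1955 + (15 + 16*(-3))) + 10*(-35 - 18) = (-1955 + (15 - 48)) + 10*(-53) = (-1955 - 33) - 530 = -1988 - 530 = -2518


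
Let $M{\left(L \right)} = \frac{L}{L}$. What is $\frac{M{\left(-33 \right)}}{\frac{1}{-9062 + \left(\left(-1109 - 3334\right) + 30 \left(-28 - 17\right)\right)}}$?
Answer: $-14855$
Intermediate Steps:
$M{\left(L \right)} = 1$
$\frac{M{\left(-33 \right)}}{\frac{1}{-9062 + \left(\left(-1109 - 3334\right) + 30 \left(-28 - 17\right)\right)}} = 1 \frac{1}{\frac{1}{-9062 + \left(\left(-1109 - 3334\right) + 30 \left(-28 - 17\right)\right)}} = 1 \frac{1}{\frac{1}{-9062 + \left(-4443 + 30 \left(-45\right)\right)}} = 1 \frac{1}{\frac{1}{-9062 - 5793}} = 1 \frac{1}{\frac{1}{-14855}} = 1 \frac{1}{- \frac{1}{14855}} = 1 \left(-14855\right) = -14855$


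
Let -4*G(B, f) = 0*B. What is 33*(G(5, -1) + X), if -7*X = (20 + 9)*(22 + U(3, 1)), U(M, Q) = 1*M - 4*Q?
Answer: -2871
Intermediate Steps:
G(B, f) = 0 (G(B, f) = -0*B = -¼*0 = 0)
U(M, Q) = M - 4*Q
X = -87 (X = -(20 + 9)*(22 + (3 - 4*1))/7 = -29*(22 + (3 - 4))/7 = -29*(22 - 1)/7 = -29*21/7 = -⅐*609 = -87)
33*(G(5, -1) + X) = 33*(0 - 87) = 33*(-87) = -2871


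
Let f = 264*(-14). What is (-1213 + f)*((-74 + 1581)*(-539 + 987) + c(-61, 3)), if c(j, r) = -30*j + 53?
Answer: -3323486271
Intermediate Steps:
c(j, r) = 53 - 30*j
f = -3696
(-1213 + f)*((-74 + 1581)*(-539 + 987) + c(-61, 3)) = (-1213 - 3696)*((-74 + 1581)*(-539 + 987) + (53 - 30*(-61))) = -4909*(1507*448 + (53 + 1830)) = -4909*(675136 + 1883) = -4909*677019 = -3323486271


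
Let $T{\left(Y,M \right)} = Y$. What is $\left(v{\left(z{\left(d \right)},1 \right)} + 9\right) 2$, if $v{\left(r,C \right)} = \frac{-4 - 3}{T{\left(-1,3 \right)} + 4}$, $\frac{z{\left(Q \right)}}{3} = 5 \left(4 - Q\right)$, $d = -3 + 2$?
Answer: $\frac{40}{3} \approx 13.333$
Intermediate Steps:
$d = -1$
$z{\left(Q \right)} = 60 - 15 Q$ ($z{\left(Q \right)} = 3 \cdot 5 \left(4 - Q\right) = 3 \left(20 - 5 Q\right) = 60 - 15 Q$)
$v{\left(r,C \right)} = - \frac{7}{3}$ ($v{\left(r,C \right)} = \frac{-4 - 3}{-1 + 4} = - \frac{7}{3}$)
$\left(v{\left(z{\left(d \right)},1 \right)} + 9\right) 2 = \left(- \frac{7}{3} + 9\right) 2 = \frac{20}{3} \cdot 2 = \frac{40}{3}$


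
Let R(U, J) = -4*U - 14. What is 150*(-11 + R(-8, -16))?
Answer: 1050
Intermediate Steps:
R(U, J) = -14 - 4*U
150*(-11 + R(-8, -16)) = 150*(-11 + (-14 - 4*(-8))) = 150*(-11 + (-14 + 32)) = 150*(-11 + 18) = 150*7 = 1050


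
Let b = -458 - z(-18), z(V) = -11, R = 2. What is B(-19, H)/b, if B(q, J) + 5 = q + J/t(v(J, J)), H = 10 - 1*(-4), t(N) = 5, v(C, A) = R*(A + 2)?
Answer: 106/2235 ≈ 0.047427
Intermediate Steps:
v(C, A) = 4 + 2*A (v(C, A) = 2*(A + 2) = 2*(2 + A) = 4 + 2*A)
H = 14 (H = 10 + 4 = 14)
B(q, J) = -5 + q + J/5 (B(q, J) = -5 + (q + J/5) = -5 + q + J/5)
b = -447 (b = -458 - 1*(-11) = -458 + 11 = -447)
B(-19, H)/b = (-5 - 19 + (⅕)*14)/(-447) = (-5 - 19 + 14/5)*(-1/447) = -106/5*(-1/447) = 106/2235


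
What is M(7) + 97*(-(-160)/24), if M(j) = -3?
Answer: 1931/3 ≈ 643.67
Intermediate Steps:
M(7) + 97*(-(-160)/24) = -3 + 97*(-(-160)/24) = -3 + 97*(-20*(-⅓)) = -3 + 97*(20/3) = -3 + 1940/3 = 1931/3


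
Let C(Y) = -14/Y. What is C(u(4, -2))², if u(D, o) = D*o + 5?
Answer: 196/9 ≈ 21.778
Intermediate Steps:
u(D, o) = 5 + D*o
C(u(4, -2))² = (-14/(5 + 4*(-2)))² = (-14/(5 - 8))² = (-14/(-3))² = (-14*(-⅓))² = (14/3)² = 196/9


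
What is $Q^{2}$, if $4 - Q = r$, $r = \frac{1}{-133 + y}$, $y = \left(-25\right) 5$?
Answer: $\frac{1067089}{66564} \approx 16.031$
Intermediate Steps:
$y = -125$
$r = - \frac{1}{258}$ ($r = \frac{1}{-133 - 125} = \frac{1}{-258} = - \frac{1}{258} \approx -0.003876$)
$Q = \frac{1033}{258}$ ($Q = 4 - - \frac{1}{258} = 4 + \frac{1}{258} = \frac{1033}{258} \approx 4.0039$)
$Q^{2} = \left(\frac{1033}{258}\right)^{2} = \frac{1067089}{66564}$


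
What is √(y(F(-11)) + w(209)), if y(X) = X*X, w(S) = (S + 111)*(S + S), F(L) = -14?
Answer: 366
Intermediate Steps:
w(S) = 2*S*(111 + S) (w(S) = (111 + S)*(2*S) = 2*S*(111 + S))
y(X) = X²
√(y(F(-11)) + w(209)) = √((-14)² + 2*209*(111 + 209)) = √(196 + 2*209*320) = √(196 + 133760) = √133956 = 366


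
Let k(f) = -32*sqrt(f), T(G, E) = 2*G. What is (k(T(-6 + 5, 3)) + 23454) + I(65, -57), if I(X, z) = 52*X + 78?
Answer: 26912 - 32*I*sqrt(2) ≈ 26912.0 - 45.255*I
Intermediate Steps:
I(X, z) = 78 + 52*X
(k(T(-6 + 5, 3)) + 23454) + I(65, -57) = (-32*sqrt(2)*sqrt(-6 + 5) + 23454) + (78 + 52*65) = (-32*I*sqrt(2) + 23454) + (78 + 3380) = (-32*I*sqrt(2) + 23454) + 3458 = (23454 - 32*I*sqrt(2)) + 3458 = 26912 - 32*I*sqrt(2)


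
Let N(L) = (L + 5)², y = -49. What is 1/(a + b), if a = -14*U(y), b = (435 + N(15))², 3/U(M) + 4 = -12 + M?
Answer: 65/45319667 ≈ 1.4343e-6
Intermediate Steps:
U(M) = 3/(-16 + M) (U(M) = 3/(-4 + (-12 + M)) = 3/(-16 + M))
N(L) = (5 + L)²
b = 697225 (b = (435 + (5 + 15)²)² = (435 + 20²)² = (435 + 400)² = 835² = 697225)
a = 42/65 (a = -42/(-16 - 49) = -42/(-65) = -42*(-1)/65 = -14*(-3/65) = 42/65 ≈ 0.64615)
1/(a + b) = 1/(42/65 + 697225) = 1/(45319667/65) = 65/45319667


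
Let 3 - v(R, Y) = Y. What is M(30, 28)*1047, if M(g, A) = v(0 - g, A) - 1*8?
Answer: -34551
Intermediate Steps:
v(R, Y) = 3 - Y
M(g, A) = -5 - A (M(g, A) = (3 - A) - 1*8 = (3 - A) - 8 = -5 - A)
M(30, 28)*1047 = (-5 - 1*28)*1047 = (-5 - 28)*1047 = -33*1047 = -34551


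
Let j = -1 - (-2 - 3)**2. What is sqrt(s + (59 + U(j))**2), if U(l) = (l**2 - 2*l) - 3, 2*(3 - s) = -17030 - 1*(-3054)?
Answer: sqrt(621647) ≈ 788.45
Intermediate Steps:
s = 6991 (s = 3 - (-17030 - 1*(-3054))/2 = 3 - (-17030 + 3054)/2 = 3 - 1/2*(-13976) = 3 + 6988 = 6991)
j = -26 (j = -1 - 1*(-5)**2 = -1 - 1*25 = -1 - 25 = -26)
U(l) = -3 + l**2 - 2*l
sqrt(s + (59 + U(j))**2) = sqrt(6991 + (59 + (-3 + (-26)**2 - 2*(-26)))**2) = sqrt(6991 + (59 + (-3 + 676 + 52))**2) = sqrt(6991 + (59 + 725)**2) = sqrt(6991 + 784**2) = sqrt(6991 + 614656) = sqrt(621647)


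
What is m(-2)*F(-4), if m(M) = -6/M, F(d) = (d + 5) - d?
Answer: 15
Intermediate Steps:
F(d) = 5 (F(d) = (5 + d) - d = 5)
m(-2)*F(-4) = -6/(-2)*5 = -6*(-½)*5 = 3*5 = 15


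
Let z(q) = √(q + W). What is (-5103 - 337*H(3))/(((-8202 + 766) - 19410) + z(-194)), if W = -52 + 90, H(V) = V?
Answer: 41034111/180176968 + 3057*I*√39/180176968 ≈ 0.22774 + 0.00010596*I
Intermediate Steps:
W = 38
z(q) = √(38 + q) (z(q) = √(q + 38) = √(38 + q))
(-5103 - 337*H(3))/(((-8202 + 766) - 19410) + z(-194)) = (-5103 - 337*3)/(((-8202 + 766) - 19410) + √(38 - 194)) = (-5103 - 1011)/((-7436 - 19410) + √(-156)) = -6114/(-26846 + 2*I*√39)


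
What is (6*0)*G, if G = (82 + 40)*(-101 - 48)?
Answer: 0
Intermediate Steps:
G = -18178 (G = 122*(-149) = -18178)
(6*0)*G = (6*0)*(-18178) = 0*(-18178) = 0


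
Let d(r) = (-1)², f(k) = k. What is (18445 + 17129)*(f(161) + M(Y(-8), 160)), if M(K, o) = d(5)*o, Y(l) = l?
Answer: 11419254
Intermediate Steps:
d(r) = 1
M(K, o) = o (M(K, o) = 1*o = o)
(18445 + 17129)*(f(161) + M(Y(-8), 160)) = (18445 + 17129)*(161 + 160) = 35574*321 = 11419254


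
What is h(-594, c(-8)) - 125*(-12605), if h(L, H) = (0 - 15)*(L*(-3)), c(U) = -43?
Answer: 1548895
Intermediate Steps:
h(L, H) = 45*L (h(L, H) = -(-45)*L = 45*L)
h(-594, c(-8)) - 125*(-12605) = 45*(-594) - 125*(-12605) = -26730 - 1*(-1575625) = -26730 + 1575625 = 1548895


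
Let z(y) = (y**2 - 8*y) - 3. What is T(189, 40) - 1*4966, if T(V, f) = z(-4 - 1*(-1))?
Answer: -4936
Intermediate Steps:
z(y) = -3 + y**2 - 8*y
T(V, f) = 30 (T(V, f) = -3 + (-4 - 1*(-1))**2 - 8*(-4 - 1*(-1)) = -3 + (-4 + 1)**2 - 8*(-4 + 1) = -3 + (-3)**2 - 8*(-3) = -3 + 9 + 24 = 30)
T(189, 40) - 1*4966 = 30 - 1*4966 = 30 - 4966 = -4936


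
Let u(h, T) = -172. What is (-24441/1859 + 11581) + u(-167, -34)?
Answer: 21184890/1859 ≈ 11396.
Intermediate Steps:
(-24441/1859 + 11581) + u(-167, -34) = (-24441/1859 + 11581) - 172 = 21504638/1859 - 172 = 21184890/1859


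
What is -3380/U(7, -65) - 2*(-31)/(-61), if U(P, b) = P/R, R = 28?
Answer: -824782/61 ≈ -13521.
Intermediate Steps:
U(P, b) = P/28
-3380/U(7, -65) - 2*(-31)/(-61) = -3380/((1/28)*7) - 2*(-31)/(-61) = -3380/¼ + 62*(-1/61) = -3380*4 - 62/61 = -13520 - 62/61 = -824782/61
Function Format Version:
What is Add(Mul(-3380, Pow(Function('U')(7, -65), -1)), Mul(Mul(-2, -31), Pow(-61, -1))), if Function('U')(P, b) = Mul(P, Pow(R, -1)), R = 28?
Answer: Rational(-824782, 61) ≈ -13521.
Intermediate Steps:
Function('U')(P, b) = Mul(Rational(1, 28), P) (Function('U')(P, b) = Mul(P, Pow(28, -1)) = Mul(P, Rational(1, 28)) = Mul(Rational(1, 28), P))
Add(Mul(-3380, Pow(Function('U')(7, -65), -1)), Mul(Mul(-2, -31), Pow(-61, -1))) = Add(Mul(-3380, Pow(Mul(Rational(1, 28), 7), -1)), Mul(Mul(-2, -31), Pow(-61, -1))) = Add(Mul(-3380, Pow(Rational(1, 4), -1)), Mul(62, Rational(-1, 61))) = Add(Mul(-3380, 4), Rational(-62, 61)) = Add(-13520, Rational(-62, 61)) = Rational(-824782, 61)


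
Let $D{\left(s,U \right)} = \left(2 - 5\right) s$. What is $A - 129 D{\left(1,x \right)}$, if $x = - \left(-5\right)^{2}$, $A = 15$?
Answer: $402$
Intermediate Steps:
$x = -25$ ($x = \left(-1\right) 25 = -25$)
$D{\left(s,U \right)} = - 3 s$
$A - 129 D{\left(1,x \right)} = 15 - 129 \left(\left(-3\right) 1\right) = 15 - -387 = 15 + 387 = 402$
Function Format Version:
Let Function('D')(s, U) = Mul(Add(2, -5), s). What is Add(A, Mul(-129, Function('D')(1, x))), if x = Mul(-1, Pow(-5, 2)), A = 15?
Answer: 402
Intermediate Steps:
x = -25 (x = Mul(-1, 25) = -25)
Function('D')(s, U) = Mul(-3, s)
Add(A, Mul(-129, Function('D')(1, x))) = Add(15, Mul(-129, Mul(-3, 1))) = Add(15, Mul(-129, -3)) = Add(15, 387) = 402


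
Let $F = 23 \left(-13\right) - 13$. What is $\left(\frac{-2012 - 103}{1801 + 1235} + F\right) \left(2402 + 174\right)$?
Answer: $- \frac{8860572}{11} \approx -8.0551 \cdot 10^{5}$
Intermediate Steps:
$F = -312$ ($F = -299 - 13 = -312$)
$\left(\frac{-2012 - 103}{1801 + 1235} + F\right) \left(2402 + 174\right) = \left(\frac{-2012 - 103}{1801 + 1235} - 312\right) \left(2402 + 174\right) = \left(- \frac{2115}{3036} - 312\right) 2576 = \left(\left(-2115\right) \frac{1}{3036} - 312\right) 2576 = \left(- \frac{705}{1012} - 312\right) 2576 = \left(- \frac{316449}{1012}\right) 2576 = - \frac{8860572}{11}$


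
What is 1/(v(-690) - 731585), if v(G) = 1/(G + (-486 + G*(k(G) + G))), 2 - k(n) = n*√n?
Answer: -114586240933982405016/83829575073687171335943121 - 476100*I*√690/83829575073687171335943121 ≈ -1.3669e-6 - 1.4919e-19*I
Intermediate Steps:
k(n) = 2 - n^(3/2) (k(n) = 2 - n*√n = 2 - n^(3/2))
v(G) = 1/(-486 + G + G*(2 + G - G^(3/2))) (v(G) = 1/(G + (-486 + G*((2 - G^(3/2)) + G))) = 1/(G + (-486 + G*(2 + G - G^(3/2)))) = 1/(-486 + G + G*(2 + G - G^(3/2))))
1/(v(-690) - 731585) = 1/(1/(-486 + (-690)² - (-690)^(5/2) + 3*(-690)) - 731585) = 1/(1/(-486 + 476100 - 476100*I*√690 - 2070) - 731585) = 1/(1/(473544 - 476100*I*√690) - 731585) = 1/(-731585 + 1/(473544 - 476100*I*√690))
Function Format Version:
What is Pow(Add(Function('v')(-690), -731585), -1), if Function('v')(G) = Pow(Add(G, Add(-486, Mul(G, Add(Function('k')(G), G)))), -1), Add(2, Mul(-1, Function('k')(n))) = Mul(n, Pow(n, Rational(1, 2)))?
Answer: Add(Rational(-114586240933982405016, 83829575073687171335943121), Mul(Rational(-476100, 83829575073687171335943121), I, Pow(690, Rational(1, 2)))) ≈ Add(-1.3669e-6, Mul(-1.4919e-19, I))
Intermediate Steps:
Function('k')(n) = Add(2, Mul(-1, Pow(n, Rational(3, 2)))) (Function('k')(n) = Add(2, Mul(-1, Mul(n, Pow(n, Rational(1, 2))))) = Add(2, Mul(-1, Pow(n, Rational(3, 2)))))
Function('v')(G) = Pow(Add(-486, G, Mul(G, Add(2, G, Mul(-1, Pow(G, Rational(3, 2)))))), -1) (Function('v')(G) = Pow(Add(G, Add(-486, Mul(G, Add(Add(2, Mul(-1, Pow(G, Rational(3, 2)))), G)))), -1) = Pow(Add(G, Add(-486, Mul(G, Add(2, G, Mul(-1, Pow(G, Rational(3, 2))))))), -1) = Pow(Add(-486, G, Mul(G, Add(2, G, Mul(-1, Pow(G, Rational(3, 2)))))), -1))
Pow(Add(Function('v')(-690), -731585), -1) = Pow(Add(Pow(Add(-486, Pow(-690, 2), Mul(-1, Pow(-690, Rational(5, 2))), Mul(3, -690)), -1), -731585), -1) = Pow(Add(Pow(Add(-486, 476100, Mul(-1, Mul(476100, I, Pow(690, Rational(1, 2)))), -2070), -1), -731585), -1) = Pow(Add(Pow(Add(-486, 476100, Mul(-476100, I, Pow(690, Rational(1, 2))), -2070), -1), -731585), -1) = Pow(Add(Pow(Add(473544, Mul(-476100, I, Pow(690, Rational(1, 2)))), -1), -731585), -1) = Pow(Add(-731585, Pow(Add(473544, Mul(-476100, I, Pow(690, Rational(1, 2)))), -1)), -1)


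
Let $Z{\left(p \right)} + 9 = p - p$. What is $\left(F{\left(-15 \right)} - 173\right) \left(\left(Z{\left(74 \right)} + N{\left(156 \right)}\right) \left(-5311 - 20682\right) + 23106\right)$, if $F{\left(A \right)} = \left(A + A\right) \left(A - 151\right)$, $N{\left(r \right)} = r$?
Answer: $-18256337055$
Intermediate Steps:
$Z{\left(p \right)} = -9$ ($Z{\left(p \right)} = -9 + \left(p - p\right) = -9 + 0 = -9$)
$F{\left(A \right)} = 2 A \left(-151 + A\right)$
$\left(F{\left(-15 \right)} - 173\right) \left(\left(Z{\left(74 \right)} + N{\left(156 \right)}\right) \left(-5311 - 20682\right) + 23106\right) = \left(2 \left(-15\right) \left(-151 - 15\right) - 173\right) \left(\left(-9 + 156\right) \left(-5311 - 20682\right) + 23106\right) = \left(2 \left(-15\right) \left(-166\right) - 173\right) \left(147 \left(-25993\right) + 23106\right) = \left(4980 - 173\right) \left(-3820971 + 23106\right) = 4807 \left(-3797865\right) = -18256337055$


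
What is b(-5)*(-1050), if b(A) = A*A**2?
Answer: 131250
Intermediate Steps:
b(A) = A**3
b(-5)*(-1050) = (-5)**3*(-1050) = -125*(-1050) = 131250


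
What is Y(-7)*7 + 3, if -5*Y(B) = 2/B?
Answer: 17/5 ≈ 3.4000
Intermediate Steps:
Y(B) = -2/(5*B)
Y(-7)*7 + 3 = -2/5/(-7)*7 + 3 = -2/5*(-1/7)*7 + 3 = (2/35)*7 + 3 = 2/5 + 3 = 17/5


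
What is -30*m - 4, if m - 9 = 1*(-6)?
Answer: -94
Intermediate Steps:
m = 3 (m = 9 + 1*(-6) = 9 - 6 = 3)
-30*m - 4 = -30*3 - 4 = -90 - 4 = -94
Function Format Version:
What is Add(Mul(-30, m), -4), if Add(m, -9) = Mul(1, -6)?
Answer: -94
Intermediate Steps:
m = 3 (m = Add(9, Mul(1, -6)) = Add(9, -6) = 3)
Add(Mul(-30, m), -4) = Add(Mul(-30, 3), -4) = Add(-90, -4) = -94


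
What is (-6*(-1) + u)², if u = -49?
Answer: 1849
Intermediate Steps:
(-6*(-1) + u)² = (-6*(-1) - 49)² = (6 - 49)² = (-43)² = 1849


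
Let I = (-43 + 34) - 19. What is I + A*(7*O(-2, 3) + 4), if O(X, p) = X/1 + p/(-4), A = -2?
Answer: 5/2 ≈ 2.5000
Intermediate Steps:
O(X, p) = X - p/4 (O(X, p) = X*1 + p*(-1/4) = X - p/4)
I = -28 (I = -9 - 19 = -28)
I + A*(7*O(-2, 3) + 4) = -28 - 2*(7*(-2 - 1/4*3) + 4) = -28 - 2*(7*(-2 - 3/4) + 4) = -28 - 2*(7*(-11/4) + 4) = -28 - 2*(-77/4 + 4) = -28 - 2*(-61/4) = -28 + 61/2 = 5/2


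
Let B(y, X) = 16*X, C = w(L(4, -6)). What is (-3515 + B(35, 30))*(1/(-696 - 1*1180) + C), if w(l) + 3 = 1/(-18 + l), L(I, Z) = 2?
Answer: 69759475/7504 ≈ 9296.3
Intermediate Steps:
w(l) = -3 + 1/(-18 + l)
C = -49/16 (C = (55 - 3*2)/(-18 + 2) = (55 - 6)/(-16) = -1/16*49 = -49/16 ≈ -3.0625)
(-3515 + B(35, 30))*(1/(-696 - 1*1180) + C) = (-3515 + 16*30)*(1/(-696 - 1*1180) - 49/16) = (-3515 + 480)*(1/(-696 - 1180) - 49/16) = -3035*(1/(-1876) - 49/16) = -3035*(-1/1876 - 49/16) = -3035*(-22985/7504) = 69759475/7504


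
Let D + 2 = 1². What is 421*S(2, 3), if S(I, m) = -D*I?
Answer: 842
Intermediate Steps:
D = -1 (D = -2 + 1² = -2 + 1 = -1)
S(I, m) = I (S(I, m) = -(-1)*I = I)
421*S(2, 3) = 421*2 = 842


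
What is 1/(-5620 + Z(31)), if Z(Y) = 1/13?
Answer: -13/73059 ≈ -0.00017794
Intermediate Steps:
Z(Y) = 1/13
1/(-5620 + Z(31)) = 1/(-5620 + 1/13) = 1/(-73059/13) = -13/73059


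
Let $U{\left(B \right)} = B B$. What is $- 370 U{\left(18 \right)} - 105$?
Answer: $-119985$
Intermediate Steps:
$U{\left(B \right)} = B^{2}$
$- 370 U{\left(18 \right)} - 105 = - 370 \cdot 18^{2} - 105 = \left(-370\right) 324 - 105 = -119880 - 105 = -119985$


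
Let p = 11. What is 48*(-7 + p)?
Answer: 192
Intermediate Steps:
48*(-7 + p) = 48*(-7 + 11) = 48*4 = 192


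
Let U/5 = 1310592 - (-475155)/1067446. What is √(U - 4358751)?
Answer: 3*√277797127978941566/1067446 ≈ 1481.3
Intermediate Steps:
U = 6994933315935/1067446 (U = 5*(1310592 - (-475155)/1067446) = 5*(1310592 - 1*(-475155/1067446)) = 5*(1310592 + 475155/1067446) = 5*(1398986663187/1067446) = 6994933315935/1067446 ≈ 6.5530e+6)
√(U - 4358751) = √(6994933315935/1067446 - 4358751) = √(2342201995989/1067446) = 3*√277797127978941566/1067446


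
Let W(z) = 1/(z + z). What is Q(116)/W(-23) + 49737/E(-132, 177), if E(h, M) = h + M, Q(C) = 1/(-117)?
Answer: 646811/585 ≈ 1105.7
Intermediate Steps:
Q(C) = -1/117
E(h, M) = M + h
W(z) = 1/(2*z)
Q(116)/W(-23) + 49737/E(-132, 177) = -1/(117*((½)/(-23))) + 49737/(177 - 132) = -1/(117*((½)*(-1/23))) + 49737/45 = -1/(117*(-1/46)) + 49737*(1/45) = -1/117*(-46) + 16579/15 = 46/117 + 16579/15 = 646811/585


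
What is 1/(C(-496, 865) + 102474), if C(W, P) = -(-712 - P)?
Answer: 1/104051 ≈ 9.6107e-6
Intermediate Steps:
C(W, P) = 712 + P
1/(C(-496, 865) + 102474) = 1/((712 + 865) + 102474) = 1/(1577 + 102474) = 1/104051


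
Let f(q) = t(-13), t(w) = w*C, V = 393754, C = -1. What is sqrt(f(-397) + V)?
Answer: sqrt(393767) ≈ 627.51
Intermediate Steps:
t(w) = -w (t(w) = w*(-1) = -w)
f(q) = 13 (f(q) = -1*(-13) = 13)
sqrt(f(-397) + V) = sqrt(13 + 393754) = sqrt(393767)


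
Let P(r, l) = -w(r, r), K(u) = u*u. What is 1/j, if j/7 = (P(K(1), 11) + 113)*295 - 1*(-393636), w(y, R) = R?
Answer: 1/2986732 ≈ 3.3481e-7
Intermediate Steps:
K(u) = u²
P(r, l) = -r
j = 2986732 (j = 7*((-1*1² + 113)*295 - 1*(-393636)) = 7*((-1*1 + 113)*295 + 393636) = 7*((-1 + 113)*295 + 393636) = 7*(112*295 + 393636) = 7*(33040 + 393636) = 7*426676 = 2986732)
1/j = 1/2986732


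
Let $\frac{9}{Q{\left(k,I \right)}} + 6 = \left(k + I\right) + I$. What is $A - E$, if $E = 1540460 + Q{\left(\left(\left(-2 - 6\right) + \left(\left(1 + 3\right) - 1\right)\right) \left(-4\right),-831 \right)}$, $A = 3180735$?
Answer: $\frac{2703173209}{1648} \approx 1.6403 \cdot 10^{6}$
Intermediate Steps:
$Q{\left(k,I \right)} = \frac{9}{-6 + k + 2 I}$ ($Q{\left(k,I \right)} = \frac{9}{-6 + \left(\left(k + I\right) + I\right)} = \frac{9}{-6 + \left(\left(I + k\right) + I\right)} = \frac{9}{-6 + \left(k + 2 I\right)} = \frac{9}{-6 + k + 2 I}$)
$E = \frac{2538678071}{1648}$ ($E = 1540460 + \frac{9}{-6 + \left(\left(-2 - 6\right) + \left(\left(1 + 3\right) - 1\right)\right) \left(-4\right) + 2 \left(-831\right)} = 1540460 + \frac{9}{-6 + \left(-8 + \left(4 - 1\right)\right) \left(-4\right) - 1662} = 1540460 + \frac{9}{-6 + \left(-8 + 3\right) \left(-4\right) - 1662} = 1540460 + \frac{9}{-6 - -20 - 1662} = 1540460 + \frac{9}{-6 + 20 - 1662} = 1540460 + \frac{9}{-1648} = 1540460 + 9 \left(- \frac{1}{1648}\right) = 1540460 - \frac{9}{1648} = \frac{2538678071}{1648} \approx 1.5405 \cdot 10^{6}$)
$A - E = 3180735 - \frac{2538678071}{1648} = \frac{2703173209}{1648}$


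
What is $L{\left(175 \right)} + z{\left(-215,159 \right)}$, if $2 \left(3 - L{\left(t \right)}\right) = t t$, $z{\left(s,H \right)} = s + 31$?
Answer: $- \frac{30987}{2} \approx -15494.0$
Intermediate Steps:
$z{\left(s,H \right)} = 31 + s$
$L{\left(t \right)} = 3 - \frac{t^{2}}{2}$ ($L{\left(t \right)} = 3 - \frac{t t}{2} = 3 - \frac{t^{2}}{2}$)
$L{\left(175 \right)} + z{\left(-215,159 \right)} = \left(3 - \frac{175^{2}}{2}\right) + \left(31 - 215\right) = \left(3 - \frac{30625}{2}\right) - 184 = - \frac{30619}{2} - 184 = - \frac{30987}{2}$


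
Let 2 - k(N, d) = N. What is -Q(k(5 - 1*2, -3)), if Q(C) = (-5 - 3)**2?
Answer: -64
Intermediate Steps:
k(N, d) = 2 - N
Q(C) = 64 (Q(C) = (-8)**2 = 64)
-Q(k(5 - 1*2, -3)) = -1*64 = -64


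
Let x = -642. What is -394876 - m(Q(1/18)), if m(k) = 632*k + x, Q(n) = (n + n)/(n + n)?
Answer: -394866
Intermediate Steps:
Q(n) = 1 (Q(n) = (2*n)/((2*n)) = (2*n)*(1/(2*n)) = 1)
m(k) = -642 + 632*k (m(k) = 632*k - 642 = -642 + 632*k)
-394876 - m(Q(1/18)) = -394876 - (-642 + 632*1) = -394876 - (-642 + 632) = -394876 - 1*(-10) = -394876 + 10 = -394866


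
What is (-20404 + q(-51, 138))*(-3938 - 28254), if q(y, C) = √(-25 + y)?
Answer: 656845568 - 64384*I*√19 ≈ 6.5685e+8 - 2.8064e+5*I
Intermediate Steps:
(-20404 + q(-51, 138))*(-3938 - 28254) = (-20404 + √(-25 - 51))*(-3938 - 28254) = (-20404 + √(-76))*(-32192) = (-20404 + 2*I*√19)*(-32192) = 656845568 - 64384*I*√19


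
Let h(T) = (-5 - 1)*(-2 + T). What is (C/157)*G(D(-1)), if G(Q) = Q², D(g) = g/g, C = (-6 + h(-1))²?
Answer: 144/157 ≈ 0.91720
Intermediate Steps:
h(T) = 12 - 6*T (h(T) = -6*(-2 + T) = 12 - 6*T)
C = 144 (C = (-6 + (12 - 6*(-1)))² = (-6 + (12 + 6))² = (-6 + 18)² = 12² = 144)
D(g) = 1
(C/157)*G(D(-1)) = (144/157)*1² = (144*(1/157))*1 = (144/157)*1 = 144/157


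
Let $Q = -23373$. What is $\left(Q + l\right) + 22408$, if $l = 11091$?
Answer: $10126$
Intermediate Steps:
$\left(Q + l\right) + 22408 = \left(-23373 + 11091\right) + 22408 = -12282 + 22408 = 10126$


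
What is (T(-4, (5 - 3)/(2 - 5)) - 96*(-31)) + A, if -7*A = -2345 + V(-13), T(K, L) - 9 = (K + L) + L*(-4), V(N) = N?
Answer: 23239/7 ≈ 3319.9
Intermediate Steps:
T(K, L) = 9 + K - 3*L (T(K, L) = 9 + ((K + L) + L*(-4)) = 9 + ((K + L) - 4*L) = 9 + (K - 3*L) = 9 + K - 3*L)
A = 2358/7 (A = -(-2345 - 13)/7 = -⅐*(-2358) = 2358/7 ≈ 336.86)
(T(-4, (5 - 3)/(2 - 5)) - 96*(-31)) + A = ((9 - 4 - 3*(5 - 3)/(2 - 5)) - 96*(-31)) + 2358/7 = ((9 - 4 - 6/(-3)) + 2976) + 2358/7 = ((9 - 4 - 6*(-1)/3) + 2976) + 2358/7 = ((9 - 4 - 3*(-⅔)) + 2976) + 2358/7 = ((9 - 4 + 2) + 2976) + 2358/7 = (7 + 2976) + 2358/7 = 2983 + 2358/7 = 23239/7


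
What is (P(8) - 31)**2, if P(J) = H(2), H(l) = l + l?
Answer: 729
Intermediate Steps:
H(l) = 2*l
P(J) = 4 (P(J) = 2*2 = 4)
(P(8) - 31)**2 = (4 - 31)**2 = (-27)**2 = 729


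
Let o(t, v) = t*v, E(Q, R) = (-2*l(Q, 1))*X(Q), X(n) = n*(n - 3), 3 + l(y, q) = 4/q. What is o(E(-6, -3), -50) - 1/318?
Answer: 1717199/318 ≈ 5400.0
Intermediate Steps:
l(y, q) = -3 + 4/q
X(n) = n*(-3 + n)
E(Q, R) = -2*Q*(-3 + Q) (E(Q, R) = (-2*(-3 + 4/1))*(Q*(-3 + Q)) = (-2*(-3 + 4*1))*(Q*(-3 + Q)) = (-2*(-3 + 4))*(Q*(-3 + Q)) = (-2*1)*(Q*(-3 + Q)) = -2*Q*(-3 + Q))
o(E(-6, -3), -50) - 1/318 = (2*(-6)*(3 - 1*(-6)))*(-50) - 1/318 = (2*(-6)*(3 + 6))*(-50) - 1*1/318 = (2*(-6)*9)*(-50) - 1/318 = -108*(-50) - 1/318 = 5400 - 1/318 = 1717199/318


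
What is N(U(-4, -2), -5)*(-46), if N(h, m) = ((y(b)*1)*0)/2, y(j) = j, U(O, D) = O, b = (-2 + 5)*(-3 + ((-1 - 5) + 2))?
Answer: 0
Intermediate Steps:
b = -21 (b = 3*(-3 + (-6 + 2)) = 3*(-3 - 4) = 3*(-7) = -21)
N(h, m) = 0 (N(h, m) = (-21*1*0)/2 = -21*0*(½) = 0*(½) = 0)
N(U(-4, -2), -5)*(-46) = 0*(-46) = 0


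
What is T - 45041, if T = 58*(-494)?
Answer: -73693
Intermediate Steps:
T = -28652
T - 45041 = -28652 - 45041 = -73693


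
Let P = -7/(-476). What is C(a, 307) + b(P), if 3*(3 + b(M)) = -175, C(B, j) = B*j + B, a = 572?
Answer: 528344/3 ≈ 1.7611e+5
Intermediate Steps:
C(B, j) = B + B*j
P = 1/68 (P = -7*(-1/476) = 1/68 ≈ 0.014706)
b(M) = -184/3 (b(M) = -3 + (1/3)*(-175) = -3 - 175/3 = -184/3)
C(a, 307) + b(P) = 572*(1 + 307) - 184/3 = 572*308 - 184/3 = 176176 - 184/3 = 528344/3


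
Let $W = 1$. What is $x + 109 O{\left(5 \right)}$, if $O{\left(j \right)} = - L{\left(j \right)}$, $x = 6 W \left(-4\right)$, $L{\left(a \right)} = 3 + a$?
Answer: $-896$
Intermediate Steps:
$x = -24$ ($x = 6 \cdot 1 \left(-4\right) = 6 \left(-4\right) = -24$)
$O{\left(j \right)} = -3 - j$ ($O{\left(j \right)} = - (3 + j) = -3 - j$)
$x + 109 O{\left(5 \right)} = -24 + 109 \left(-3 - 5\right) = -24 + 109 \left(-8\right) = -24 - 872 = -896$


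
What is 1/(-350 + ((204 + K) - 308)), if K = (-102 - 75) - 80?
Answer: -1/711 ≈ -0.0014065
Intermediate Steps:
K = -257 (K = -177 - 80 = -257)
1/(-350 + ((204 + K) - 308)) = 1/(-350 + ((204 - 257) - 308)) = 1/(-350 + (-53 - 308)) = 1/(-350 - 361) = 1/(-711) = -1/711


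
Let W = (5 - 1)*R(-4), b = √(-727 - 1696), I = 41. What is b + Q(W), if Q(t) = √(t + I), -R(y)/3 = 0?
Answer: √41 + I*√2423 ≈ 6.4031 + 49.224*I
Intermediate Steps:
R(y) = 0 (R(y) = -3*0 = 0)
b = I*√2423 (b = √(-2423) = I*√2423 ≈ 49.224*I)
W = 0 (W = (5 - 1)*0 = 4*0 = 0)
Q(t) = √(41 + t) (Q(t) = √(t + 41) = √(41 + t))
b + Q(W) = I*√2423 + √(41 + 0) = I*√2423 + √41 = √41 + I*√2423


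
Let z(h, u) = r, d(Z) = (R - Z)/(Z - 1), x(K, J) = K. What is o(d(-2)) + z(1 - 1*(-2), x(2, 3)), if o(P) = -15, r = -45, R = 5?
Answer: -60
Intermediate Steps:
d(Z) = (5 - Z)/(-1 + Z) (d(Z) = (5 - Z)/(Z - 1) = (5 - Z)/(-1 + Z))
z(h, u) = -45
o(d(-2)) + z(1 - 1*(-2), x(2, 3)) = -15 - 45 = -60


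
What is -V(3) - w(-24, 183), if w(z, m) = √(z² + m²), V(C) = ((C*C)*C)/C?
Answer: -9 - 3*√3785 ≈ -193.57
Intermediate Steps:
V(C) = C² (V(C) = (C²*C)/C = C³/C = C²)
w(z, m) = √(m² + z²)
-V(3) - w(-24, 183) = -1*3² - √(183² + (-24)²) = -1*9 - √(33489 + 576) = -9 - √34065 = -9 - 3*√3785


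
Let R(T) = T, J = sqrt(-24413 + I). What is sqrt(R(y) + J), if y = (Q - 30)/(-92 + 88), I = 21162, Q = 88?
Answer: sqrt(-58 + 4*I*sqrt(3251))/2 ≈ 4.7081 + 6.0553*I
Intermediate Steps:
y = -29/2 (y = (88 - 30)/(-92 + 88) = 58/(-4) = 58*(-1/4) = -29/2 ≈ -14.500)
J = I*sqrt(3251) (J = sqrt(-24413 + 21162) = sqrt(-3251) = I*sqrt(3251) ≈ 57.018*I)
sqrt(R(y) + J) = sqrt(-29/2 + I*sqrt(3251))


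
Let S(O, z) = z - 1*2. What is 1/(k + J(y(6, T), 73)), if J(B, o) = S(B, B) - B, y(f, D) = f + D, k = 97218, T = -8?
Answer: 1/97216 ≈ 1.0286e-5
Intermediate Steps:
S(O, z) = -2 + z (S(O, z) = z - 2 = -2 + z)
y(f, D) = D + f
J(B, o) = -2 (J(B, o) = (-2 + B) - B = -2)
1/(k + J(y(6, T), 73)) = 1/(97218 - 2) = 1/97216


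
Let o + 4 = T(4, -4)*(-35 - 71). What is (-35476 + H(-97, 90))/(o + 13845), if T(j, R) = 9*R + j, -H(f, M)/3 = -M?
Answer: -35206/17233 ≈ -2.0429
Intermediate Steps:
H(f, M) = 3*M (H(f, M) = -(-3)*M = 3*M)
T(j, R) = j + 9*R
o = 3388 (o = -4 + (4 + 9*(-4))*(-35 - 71) = -4 + (4 - 36)*(-106) = -4 - 32*(-106) = -4 + 3392 = 3388)
(-35476 + H(-97, 90))/(o + 13845) = (-35476 + 3*90)/(3388 + 13845) = (-35476 + 270)/17233 = -35206*1/17233 = -35206/17233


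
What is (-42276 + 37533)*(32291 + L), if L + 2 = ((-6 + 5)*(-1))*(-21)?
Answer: -153047124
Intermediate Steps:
L = -23 (L = -2 + ((-6 + 5)*(-1))*(-21) = -2 - 1*(-1)*(-21) = -2 + 1*(-21) = -2 - 21 = -23)
(-42276 + 37533)*(32291 + L) = (-42276 + 37533)*(32291 - 23) = -4743*32268 = -153047124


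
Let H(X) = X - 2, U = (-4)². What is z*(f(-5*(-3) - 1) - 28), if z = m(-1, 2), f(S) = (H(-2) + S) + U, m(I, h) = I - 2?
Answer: 6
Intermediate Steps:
U = 16
H(X) = -2 + X
m(I, h) = -2 + I
f(S) = 12 + S (f(S) = ((-2 - 2) + S) + 16 = (-4 + S) + 16 = 12 + S)
z = -3 (z = -2 - 1 = -3)
z*(f(-5*(-3) - 1) - 28) = -3*((12 + (-5*(-3) - 1)) - 28) = -3*((12 + (15 - 1)) - 28) = -3*((12 + 14) - 28) = -3*(26 - 28) = -3*(-2) = 6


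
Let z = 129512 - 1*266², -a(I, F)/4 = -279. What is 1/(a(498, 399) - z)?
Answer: -1/57640 ≈ -1.7349e-5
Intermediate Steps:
a(I, F) = 1116 (a(I, F) = -4*(-279) = 1116)
z = 58756 (z = 129512 - 1*70756 = 129512 - 70756 = 58756)
1/(a(498, 399) - z) = 1/(1116 - 1*58756) = 1/(1116 - 58756) = 1/(-57640) = -1/57640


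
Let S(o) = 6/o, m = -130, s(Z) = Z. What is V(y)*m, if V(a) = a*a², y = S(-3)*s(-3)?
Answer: -28080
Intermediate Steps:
y = 6 (y = (6/(-3))*(-3) = (6*(-⅓))*(-3) = -2*(-3) = 6)
V(a) = a³
V(y)*m = 6³*(-130) = 216*(-130) = -28080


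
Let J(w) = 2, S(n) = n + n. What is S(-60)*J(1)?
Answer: -240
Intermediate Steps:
S(n) = 2*n
S(-60)*J(1) = (2*(-60))*2 = -120*2 = -240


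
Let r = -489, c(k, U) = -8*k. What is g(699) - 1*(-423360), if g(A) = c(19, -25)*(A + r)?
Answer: 391440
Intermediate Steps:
g(A) = 74328 - 152*A (g(A) = (-8*19)*(A - 489) = -152*(-489 + A) = 74328 - 152*A)
g(699) - 1*(-423360) = (74328 - 152*699) - 1*(-423360) = (74328 - 106248) + 423360 = -31920 + 423360 = 391440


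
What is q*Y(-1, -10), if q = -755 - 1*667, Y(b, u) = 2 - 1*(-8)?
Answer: -14220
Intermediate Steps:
Y(b, u) = 10 (Y(b, u) = 2 + 8 = 10)
q = -1422 (q = -755 - 667 = -1422)
q*Y(-1, -10) = -1422*10 = -14220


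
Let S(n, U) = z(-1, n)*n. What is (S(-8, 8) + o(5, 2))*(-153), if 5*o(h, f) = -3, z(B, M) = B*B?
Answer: 6579/5 ≈ 1315.8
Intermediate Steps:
z(B, M) = B²
S(n, U) = n (S(n, U) = (-1)²*n = 1*n = n)
o(h, f) = -⅗ (o(h, f) = (⅕)*(-3) = -⅗)
(S(-8, 8) + o(5, 2))*(-153) = (-8 - ⅗)*(-153) = -43/5*(-153) = 6579/5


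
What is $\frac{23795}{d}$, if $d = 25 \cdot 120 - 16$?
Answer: $\frac{23795}{2984} \approx 7.9742$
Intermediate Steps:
$d = 2984$ ($d = 3000 - 16 = 2984$)
$\frac{23795}{d} = \frac{23795}{2984}$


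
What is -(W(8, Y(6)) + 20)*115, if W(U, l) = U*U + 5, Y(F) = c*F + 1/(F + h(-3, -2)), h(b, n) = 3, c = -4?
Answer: -10235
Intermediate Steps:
Y(F) = 1/(3 + F) - 4*F (Y(F) = -4*F + 1/(F + 3) = -4*F + 1/(3 + F) = 1/(3 + F) - 4*F)
W(U, l) = 5 + U² (W(U, l) = U² + 5 = 5 + U²)
-(W(8, Y(6)) + 20)*115 = -((5 + 8²) + 20)*115 = -((5 + 64) + 20)*115 = -(69 + 20)*115 = -89*115 = -1*10235 = -10235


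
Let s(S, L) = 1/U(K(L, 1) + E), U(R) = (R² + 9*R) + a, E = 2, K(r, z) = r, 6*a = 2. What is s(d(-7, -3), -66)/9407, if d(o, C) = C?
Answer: 3/99347327 ≈ 3.0197e-8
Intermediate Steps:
a = ⅓ (a = (⅙)*2 = ⅓ ≈ 0.33333)
U(R) = ⅓ + R² + 9*R (U(R) = (R² + 9*R) + ⅓ = ⅓ + R² + 9*R)
s(S, L) = 1/(55/3 + (2 + L)² + 9*L) (s(S, L) = 1/(⅓ + (L + 2)² + 9*(L + 2)) = 1/(⅓ + (2 + L)² + 9*(2 + L)) = 1/(⅓ + (2 + L)² + (18 + 9*L)) = 1/(55/3 + (2 + L)² + 9*L))
s(d(-7, -3), -66)/9407 = (3/(67 + 3*(-66)² + 39*(-66)))/9407 = (3/(67 + 3*4356 - 2574))*(1/9407) = (3/(67 + 13068 - 2574))*(1/9407) = (3/10561)*(1/9407) = 3/99347327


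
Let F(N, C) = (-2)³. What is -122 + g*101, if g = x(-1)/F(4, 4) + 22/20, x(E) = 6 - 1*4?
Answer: -723/20 ≈ -36.150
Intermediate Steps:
F(N, C) = -8
x(E) = 2 (x(E) = 6 - 4 = 2)
g = 17/20 (g = 2/(-8) + 22/20 = 2*(-⅛) + 22*(1/20) = -¼ + 11/10 = 17/20 ≈ 0.85000)
-122 + g*101 = -122 + (17/20)*101 = -122 + 1717/20 = -723/20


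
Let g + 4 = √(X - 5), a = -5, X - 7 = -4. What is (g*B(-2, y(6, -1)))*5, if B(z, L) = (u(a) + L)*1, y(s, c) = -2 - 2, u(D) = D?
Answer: 180 - 45*I*√2 ≈ 180.0 - 63.64*I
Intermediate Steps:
X = 3 (X = 7 - 4 = 3)
y(s, c) = -4
B(z, L) = -5 + L (B(z, L) = (-5 + L)*1 = -5 + L)
g = -4 + I*√2 (g = -4 + √(3 - 5) = -4 + √(-2) = -4 + I*√2 ≈ -4.0 + 1.4142*I)
(g*B(-2, y(6, -1)))*5 = ((-4 + I*√2)*(-5 - 4))*5 = ((-4 + I*√2)*(-9))*5 = (36 - 9*I*√2)*5 = 180 - 45*I*√2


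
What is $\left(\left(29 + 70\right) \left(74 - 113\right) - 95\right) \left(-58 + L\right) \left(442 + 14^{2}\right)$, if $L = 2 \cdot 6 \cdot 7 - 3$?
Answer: $-58050344$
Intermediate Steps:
$L = 81$ ($L = 12 \cdot 7 - 3 = 84 - 3 = 81$)
$\left(\left(29 + 70\right) \left(74 - 113\right) - 95\right) \left(-58 + L\right) \left(442 + 14^{2}\right) = \left(\left(29 + 70\right) \left(74 - 113\right) - 95\right) \left(-58 + 81\right) \left(442 + 14^{2}\right) = \left(99 \left(-39\right) - 95\right) 23 \left(442 + 196\right) = \left(-3861 - 95\right) 23 \cdot 638 = \left(-3956\right) 23 \cdot 638 = \left(-90988\right) 638 = -58050344$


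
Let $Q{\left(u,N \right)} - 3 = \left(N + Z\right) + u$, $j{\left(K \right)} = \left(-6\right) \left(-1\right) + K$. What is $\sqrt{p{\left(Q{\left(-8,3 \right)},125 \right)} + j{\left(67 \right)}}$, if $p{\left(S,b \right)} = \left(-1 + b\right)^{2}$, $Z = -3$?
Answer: $\sqrt{15449} \approx 124.29$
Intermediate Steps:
$j{\left(K \right)} = 6 + K$
$Q{\left(u,N \right)} = N + u$ ($Q{\left(u,N \right)} = 3 + \left(\left(N - 3\right) + u\right) = 3 + \left(\left(-3 + N\right) + u\right) = 3 + \left(-3 + N + u\right) = N + u$)
$\sqrt{p{\left(Q{\left(-8,3 \right)},125 \right)} + j{\left(67 \right)}} = \sqrt{\left(-1 + 125\right)^{2} + \left(6 + 67\right)} = \sqrt{124^{2} + 73} = \sqrt{15376 + 73} = \sqrt{15449}$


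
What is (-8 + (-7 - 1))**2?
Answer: 256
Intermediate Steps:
(-8 + (-7 - 1))**2 = (-8 - 8)**2 = (-16)**2 = 256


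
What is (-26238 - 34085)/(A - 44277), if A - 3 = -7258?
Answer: 60323/51532 ≈ 1.1706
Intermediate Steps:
A = -7255 (A = 3 - 7258 = -7255)
(-26238 - 34085)/(A - 44277) = (-26238 - 34085)/(-7255 - 44277) = -60323/(-51532) = -60323*(-1/51532) = 60323/51532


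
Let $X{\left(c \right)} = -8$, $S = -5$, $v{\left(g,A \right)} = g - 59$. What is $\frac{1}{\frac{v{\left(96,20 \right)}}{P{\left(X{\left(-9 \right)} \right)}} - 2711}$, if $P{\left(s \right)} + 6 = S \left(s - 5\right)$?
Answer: $- \frac{59}{159912} \approx -0.00036895$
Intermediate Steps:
$v{\left(g,A \right)} = -59 + g$
$P{\left(s \right)} = 19 - 5 s$ ($P{\left(s \right)} = -6 - 5 \left(s - 5\right) = -6 - 5 \left(-5 + s\right) = -6 - \left(-25 + 5 s\right) = 19 - 5 s$)
$\frac{1}{\frac{v{\left(96,20 \right)}}{P{\left(X{\left(-9 \right)} \right)}} - 2711} = \frac{1}{\frac{-59 + 96}{19 - -40} - 2711} = \frac{1}{\frac{37}{19 + 40} - 2711} = \frac{1}{\frac{37}{59} - 2711} = \frac{1}{- \frac{159912}{59}} = - \frac{59}{159912}$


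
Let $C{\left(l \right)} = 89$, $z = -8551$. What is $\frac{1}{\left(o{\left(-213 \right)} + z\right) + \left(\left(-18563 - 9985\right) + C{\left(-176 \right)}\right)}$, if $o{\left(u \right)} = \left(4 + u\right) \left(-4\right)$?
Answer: $- \frac{1}{36174} \approx -2.7644 \cdot 10^{-5}$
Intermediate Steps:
$o{\left(u \right)} = -16 - 4 u$
$\frac{1}{\left(o{\left(-213 \right)} + z\right) + \left(\left(-18563 - 9985\right) + C{\left(-176 \right)}\right)} = \frac{1}{\left(\left(-16 - -852\right) - 8551\right) + \left(\left(-18563 - 9985\right) + 89\right)} = \frac{1}{\left(\left(-16 + 852\right) - 8551\right) + \left(-28548 + 89\right)} = \frac{1}{\left(836 - 8551\right) - 28459} = \frac{1}{-7715 - 28459} = \frac{1}{-36174} = - \frac{1}{36174}$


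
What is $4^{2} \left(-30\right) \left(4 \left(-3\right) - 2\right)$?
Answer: $6720$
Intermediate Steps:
$4^{2} \left(-30\right) \left(4 \left(-3\right) - 2\right) = 16 \left(-30\right) \left(-12 - 2\right) = \left(-480\right) \left(-14\right) = 6720$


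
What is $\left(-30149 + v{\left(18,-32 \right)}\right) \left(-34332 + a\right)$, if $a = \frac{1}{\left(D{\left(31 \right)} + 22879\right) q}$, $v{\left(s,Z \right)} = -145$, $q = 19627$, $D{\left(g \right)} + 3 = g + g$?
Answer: $\frac{78039404263792719}{75034021} \approx 1.0401 \cdot 10^{9}$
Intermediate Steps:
$D{\left(g \right)} = -3 + 2 g$ ($D{\left(g \right)} = -3 + \left(g + g\right) = -3 + 2 g$)
$a = \frac{1}{450204126}$ ($a = \frac{1}{\left(\left(-3 + 2 \cdot 31\right) + 22879\right) 19627} = \frac{1}{\left(-3 + 62\right) + 22879} \cdot \frac{1}{19627} = \frac{1}{59 + 22879} \cdot \frac{1}{19627} = \frac{1}{22938} \cdot \frac{1}{19627} = \frac{1}{450204126} \approx 2.2212 \cdot 10^{-9}$)
$\left(-30149 + v{\left(18,-32 \right)}\right) \left(-34332 + a\right) = \left(-30149 - 145\right) \left(-34332 + \frac{1}{450204126}\right) = \left(-30294\right) \left(- \frac{15456408053831}{450204126}\right) = \frac{78039404263792719}{75034021}$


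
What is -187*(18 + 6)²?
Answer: -107712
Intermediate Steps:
-187*(18 + 6)² = -187*24² = -187*576 = -107712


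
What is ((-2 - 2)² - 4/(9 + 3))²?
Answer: 2209/9 ≈ 245.44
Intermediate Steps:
((-2 - 2)² - 4/(9 + 3))² = ((-4)² - 4/12)² = (16 - 4*1/12)² = (16 - ⅓)² = (47/3)² = 2209/9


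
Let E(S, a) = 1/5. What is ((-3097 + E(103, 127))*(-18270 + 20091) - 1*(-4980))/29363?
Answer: -28171464/146815 ≈ -191.88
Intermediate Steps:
E(S, a) = 1/5
((-3097 + E(103, 127))*(-18270 + 20091) - 1*(-4980))/29363 = ((-3097 + 1/5)*(-18270 + 20091) - 1*(-4980))/29363 = (-15484/5*1821 + 4980)*(1/29363) = (-28196364/5 + 4980)*(1/29363) = -28171464/5*1/29363 = -28171464/146815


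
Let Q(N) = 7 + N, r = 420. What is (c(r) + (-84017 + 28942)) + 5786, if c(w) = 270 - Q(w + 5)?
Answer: -49451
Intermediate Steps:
c(w) = 258 - w (c(w) = 270 - (7 + (w + 5)) = 270 - (7 + (5 + w)) = 270 - (12 + w) = 270 + (-12 - w) = 258 - w)
(c(r) + (-84017 + 28942)) + 5786 = ((258 - 1*420) + (-84017 + 28942)) + 5786 = ((258 - 420) - 55075) + 5786 = (-162 - 55075) + 5786 = -55237 + 5786 = -49451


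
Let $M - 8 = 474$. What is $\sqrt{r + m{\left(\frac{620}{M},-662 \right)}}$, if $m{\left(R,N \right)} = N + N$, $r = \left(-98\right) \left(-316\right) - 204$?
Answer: $16 \sqrt{115} \approx 171.58$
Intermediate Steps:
$M = 482$ ($M = 8 + 474 = 482$)
$r = 30764$ ($r = 30968 - 204 = 30764$)
$m{\left(R,N \right)} = 2 N$
$\sqrt{r + m{\left(\frac{620}{M},-662 \right)}} = \sqrt{30764 + 2 \left(-662\right)} = \sqrt{30764 - 1324} = \sqrt{29440} = 16 \sqrt{115}$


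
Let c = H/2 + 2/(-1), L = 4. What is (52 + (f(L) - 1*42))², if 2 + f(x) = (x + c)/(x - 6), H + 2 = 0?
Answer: 225/4 ≈ 56.250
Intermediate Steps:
H = -2 (H = -2 + 0 = -2)
c = -3 (c = -2/2 + 2/(-1) = -2*½ + 2*(-1) = -1 - 2 = -3)
f(x) = -2 + (-3 + x)/(-6 + x) (f(x) = -2 + (x - 3)/(x - 6) = -2 + (-3 + x)/(-6 + x))
(52 + (f(L) - 1*42))² = (52 + ((9 - 1*4)/(-6 + 4) - 1*42))² = (52 + ((9 - 4)/(-2) - 42))² = (52 + (-½*5 - 42))² = (52 + (-5/2 - 42))² = (52 - 89/2)² = (15/2)² = 225/4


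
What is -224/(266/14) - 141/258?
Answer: -20157/1634 ≈ -12.336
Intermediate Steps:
-224/(266/14) - 141/258 = -224/(266*(1/14)) - 141*1/258 = -224/19 - 47/86 = -20157/1634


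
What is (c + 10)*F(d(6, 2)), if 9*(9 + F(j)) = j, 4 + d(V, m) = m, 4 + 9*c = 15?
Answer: -8383/81 ≈ -103.49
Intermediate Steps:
c = 11/9 (c = -4/9 + (⅑)*15 = -4/9 + 5/3 = 11/9 ≈ 1.2222)
d(V, m) = -4 + m
F(j) = -9 + j/9
(c + 10)*F(d(6, 2)) = (11/9 + 10)*(-9 + (-4 + 2)/9) = 101*(-9 + (⅑)*(-2))/9 = 101*(-9 - 2/9)/9 = (101/9)*(-83/9) = -8383/81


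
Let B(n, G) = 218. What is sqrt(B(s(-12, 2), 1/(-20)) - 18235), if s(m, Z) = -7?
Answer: I*sqrt(18017) ≈ 134.23*I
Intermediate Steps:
sqrt(B(s(-12, 2), 1/(-20)) - 18235) = sqrt(218 - 18235) = sqrt(-18017) = I*sqrt(18017)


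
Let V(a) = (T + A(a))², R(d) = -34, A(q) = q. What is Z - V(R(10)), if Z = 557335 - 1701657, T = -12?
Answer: -1146438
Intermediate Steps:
Z = -1144322
V(a) = (-12 + a)²
Z - V(R(10)) = -1144322 - (-12 - 34)² = -1144322 - 1*(-46)² = -1144322 - 1*2116 = -1144322 - 2116 = -1146438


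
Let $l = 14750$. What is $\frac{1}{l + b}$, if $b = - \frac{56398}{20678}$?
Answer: $\frac{10339}{152472051} \approx 6.7809 \cdot 10^{-5}$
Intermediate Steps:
$b = - \frac{28199}{10339}$ ($b = \left(-56398\right) \frac{1}{20678} = - \frac{28199}{10339} \approx -2.7274$)
$\frac{1}{l + b} = \frac{1}{14750 - \frac{28199}{10339}} = \frac{1}{\frac{152472051}{10339}} = \frac{10339}{152472051}$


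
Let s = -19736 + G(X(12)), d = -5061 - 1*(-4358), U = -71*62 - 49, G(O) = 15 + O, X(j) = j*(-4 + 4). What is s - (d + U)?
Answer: -14567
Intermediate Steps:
X(j) = 0 (X(j) = j*0 = 0)
U = -4451 (U = -4402 - 49 = -4451)
d = -703 (d = -5061 + 4358 = -703)
s = -19721 (s = -19736 + (15 + 0) = -19736 + 15 = -19721)
s - (d + U) = -19721 - (-703 - 4451) = -19721 - 1*(-5154) = -19721 + 5154 = -14567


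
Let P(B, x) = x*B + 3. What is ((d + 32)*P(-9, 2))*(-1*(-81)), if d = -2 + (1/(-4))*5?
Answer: -139725/4 ≈ -34931.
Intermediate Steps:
P(B, x) = 3 + B*x (P(B, x) = B*x + 3 = 3 + B*x)
d = -13/4 (d = -2 + (1*(-¼))*5 = -2 - ¼*5 = -2 - 5/4 = -13/4 ≈ -3.2500)
((d + 32)*P(-9, 2))*(-1*(-81)) = ((-13/4 + 32)*(3 - 9*2))*(-1*(-81)) = (115*(3 - 18)/4)*81 = ((115/4)*(-15))*81 = -1725/4*81 = -139725/4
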